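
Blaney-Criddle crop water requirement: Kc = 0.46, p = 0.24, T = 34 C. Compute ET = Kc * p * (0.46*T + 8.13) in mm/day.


ET = Kc * p * (0.46*T + 8.13)
ET = 0.46 * 0.24 * (0.46*34 + 8.13)
ET = 0.46 * 0.24 * 23.7700

2.6242 mm/day


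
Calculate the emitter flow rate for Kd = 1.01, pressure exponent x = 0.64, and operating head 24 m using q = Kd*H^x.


q = Kd * H^x = 1.01 * 24^0.64 = 1.01 * 7.644256

7.7207 L/h


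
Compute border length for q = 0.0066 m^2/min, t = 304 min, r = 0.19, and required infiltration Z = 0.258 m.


L = q*t/((1+r)*Z)
L = 0.0066*304/((1+0.19)*0.258)
L = 2.0064/0.30702

6.5351 m


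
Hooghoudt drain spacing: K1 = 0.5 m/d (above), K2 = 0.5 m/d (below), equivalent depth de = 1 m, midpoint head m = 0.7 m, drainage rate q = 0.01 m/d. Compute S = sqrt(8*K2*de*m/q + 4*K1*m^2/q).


S^2 = 8*K2*de*m/q + 4*K1*m^2/q
S^2 = 8*0.5*1*0.7/0.01 + 4*0.5*0.7^2/0.01
S = sqrt(378.0000)

19.4422 m


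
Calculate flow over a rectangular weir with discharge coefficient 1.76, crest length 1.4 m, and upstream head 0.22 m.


Q = C * L * H^(3/2) = 1.76 * 1.4 * 0.22^1.5 = 1.76 * 1.4 * 0.103189

0.2543 m^3/s


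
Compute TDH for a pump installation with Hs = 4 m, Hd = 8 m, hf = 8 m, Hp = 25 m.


TDH = Hs + Hd + hf + Hp = 4 + 8 + 8 + 25 = 45

45 m


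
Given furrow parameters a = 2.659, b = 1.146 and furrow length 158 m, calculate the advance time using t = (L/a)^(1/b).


t = (L/a)^(1/b)
t = (158/2.659)^(1/1.146)
t = 59.420835^(1/1.146)

35.3134 min


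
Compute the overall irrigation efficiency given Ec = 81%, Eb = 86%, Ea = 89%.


Ec = 0.81, Eb = 0.86, Ea = 0.89
E = 0.81 * 0.86 * 0.89 * 100 = 61.9974%

61.9974 %


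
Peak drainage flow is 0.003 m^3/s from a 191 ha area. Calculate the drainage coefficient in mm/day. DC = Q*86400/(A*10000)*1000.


DC = Q * 86400 / (A * 10000) * 1000
DC = 0.003 * 86400 / (191 * 10000) * 1000
DC = 259200.0000 / 1910000

0.1357 mm/day


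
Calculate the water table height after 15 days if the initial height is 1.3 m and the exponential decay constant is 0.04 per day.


m = m0 * exp(-k*t)
m = 1.3 * exp(-0.04 * 15)
m = 1.3 * exp(-0.6000)

0.7135 m


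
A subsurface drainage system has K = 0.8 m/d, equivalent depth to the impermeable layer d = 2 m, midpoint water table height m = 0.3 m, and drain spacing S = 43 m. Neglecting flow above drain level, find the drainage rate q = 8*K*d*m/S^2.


q = 8*K*d*m/S^2
q = 8*0.8*2*0.3/43^2
q = 3.8400 / 1849

0.0021 m/d


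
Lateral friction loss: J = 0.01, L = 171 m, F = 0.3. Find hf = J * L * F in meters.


hf = J * L * F = 0.01 * 171 * 0.3 = 0.5130 m

0.5130 m


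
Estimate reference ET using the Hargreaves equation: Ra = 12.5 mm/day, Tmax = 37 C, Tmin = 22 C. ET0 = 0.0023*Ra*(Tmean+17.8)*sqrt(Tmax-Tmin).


Tmean = (Tmax + Tmin)/2 = (37 + 22)/2 = 29.5
ET0 = 0.0023 * 12.5 * (29.5 + 17.8) * sqrt(37 - 22)
ET0 = 0.0023 * 12.5 * 47.3 * 3.872983

5.2668 mm/day


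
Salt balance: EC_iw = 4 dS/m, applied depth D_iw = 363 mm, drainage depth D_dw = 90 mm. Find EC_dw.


EC_dw = EC_iw * D_iw / D_dw
EC_dw = 4 * 363 / 90
EC_dw = 1452 / 90

16.1333 dS/m


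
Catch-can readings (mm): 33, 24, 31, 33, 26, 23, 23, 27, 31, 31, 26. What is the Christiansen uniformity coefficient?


mean = 28.000000 mm
MAD = 3.454545 mm
CU = (1 - 3.454545/28.000000)*100

87.6623 %


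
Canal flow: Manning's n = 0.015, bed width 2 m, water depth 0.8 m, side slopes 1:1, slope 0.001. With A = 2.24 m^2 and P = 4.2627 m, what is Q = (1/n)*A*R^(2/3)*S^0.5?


R = A/P = 2.24/4.2627 = 0.525489
Q = (1/0.015) * 2.24 * 0.525489^(2/3) * 0.001^0.5

3.0751 m^3/s


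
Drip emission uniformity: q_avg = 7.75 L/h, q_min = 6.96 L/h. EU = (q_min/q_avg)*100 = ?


EU = (q_min/q_avg)*100 = (6.96/7.75)*100 = 89.8065%

89.8065 %


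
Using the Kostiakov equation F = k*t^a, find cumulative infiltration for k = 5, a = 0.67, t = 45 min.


F = k * t^a = 5 * 45^0.67
F = 5 * 12.813046

64.0652 mm


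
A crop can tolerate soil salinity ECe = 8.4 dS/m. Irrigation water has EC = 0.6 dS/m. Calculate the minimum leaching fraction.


LR = ECiw / (5*ECe - ECiw)
LR = 0.6 / (5*8.4 - 0.6)
LR = 0.6 / 41.4000

0.0145


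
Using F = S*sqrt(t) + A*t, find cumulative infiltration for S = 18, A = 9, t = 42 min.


F = S*sqrt(t) + A*t
F = 18*sqrt(42) + 9*42
F = 18*6.480741 + 378

494.6533 mm


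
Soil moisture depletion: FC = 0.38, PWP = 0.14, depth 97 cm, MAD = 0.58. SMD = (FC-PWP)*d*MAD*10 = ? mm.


SMD = (FC - PWP) * d * MAD * 10
SMD = (0.38 - 0.14) * 97 * 0.58 * 10
SMD = 0.2400 * 97 * 0.58 * 10

135.0240 mm


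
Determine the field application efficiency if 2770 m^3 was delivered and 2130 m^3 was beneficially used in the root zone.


Ea = V_root / V_field * 100 = 2130 / 2770 * 100 = 76.8953%

76.8953 %


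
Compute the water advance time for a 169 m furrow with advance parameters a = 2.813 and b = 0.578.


t = (L/a)^(1/b)
t = (169/2.813)^(1/0.578)
t = 60.078208^(1/0.578)

1194.9920 min


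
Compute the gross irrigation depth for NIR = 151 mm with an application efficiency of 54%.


Ea = 54% = 0.54
GID = NIR / Ea = 151 / 0.54 = 279.6296 mm

279.6296 mm


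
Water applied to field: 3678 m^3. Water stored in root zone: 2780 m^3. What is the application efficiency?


Ea = V_root / V_field * 100 = 2780 / 3678 * 100 = 75.5846%

75.5846 %


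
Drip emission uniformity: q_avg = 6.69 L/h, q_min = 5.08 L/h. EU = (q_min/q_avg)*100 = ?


EU = (q_min/q_avg)*100 = (5.08/6.69)*100 = 75.9342%

75.9342 %


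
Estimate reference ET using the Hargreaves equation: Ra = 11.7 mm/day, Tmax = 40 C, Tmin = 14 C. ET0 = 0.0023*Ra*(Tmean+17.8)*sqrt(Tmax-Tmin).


Tmean = (Tmax + Tmin)/2 = (40 + 14)/2 = 27.0
ET0 = 0.0023 * 11.7 * (27.0 + 17.8) * sqrt(40 - 14)
ET0 = 0.0023 * 11.7 * 44.8 * 5.099020

6.1472 mm/day


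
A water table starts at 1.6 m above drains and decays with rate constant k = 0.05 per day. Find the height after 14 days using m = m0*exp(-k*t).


m = m0 * exp(-k*t)
m = 1.6 * exp(-0.05 * 14)
m = 1.6 * exp(-0.7000)

0.7945 m


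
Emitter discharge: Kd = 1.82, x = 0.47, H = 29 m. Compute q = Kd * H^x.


q = Kd * H^x = 1.82 * 29^0.47 = 1.82 * 4.867736

8.8593 L/h


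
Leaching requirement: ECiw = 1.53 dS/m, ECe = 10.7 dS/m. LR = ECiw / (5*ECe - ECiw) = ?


LR = ECiw / (5*ECe - ECiw)
LR = 1.53 / (5*10.7 - 1.53)
LR = 1.53 / 51.9700

0.0294


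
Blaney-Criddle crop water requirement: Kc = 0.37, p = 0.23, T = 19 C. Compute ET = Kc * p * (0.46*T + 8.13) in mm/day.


ET = Kc * p * (0.46*T + 8.13)
ET = 0.37 * 0.23 * (0.46*19 + 8.13)
ET = 0.37 * 0.23 * 16.8700

1.4356 mm/day


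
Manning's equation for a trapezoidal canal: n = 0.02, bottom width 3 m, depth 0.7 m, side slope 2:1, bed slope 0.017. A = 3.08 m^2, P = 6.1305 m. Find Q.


R = A/P = 3.08/6.1305 = 0.502406
Q = (1/0.02) * 3.08 * 0.502406^(2/3) * 0.017^0.5

12.6896 m^3/s


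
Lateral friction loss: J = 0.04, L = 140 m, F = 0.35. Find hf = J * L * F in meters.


hf = J * L * F = 0.04 * 140 * 0.35 = 1.9600 m

1.9600 m


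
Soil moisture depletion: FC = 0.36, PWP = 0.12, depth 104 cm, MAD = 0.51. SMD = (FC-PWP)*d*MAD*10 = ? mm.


SMD = (FC - PWP) * d * MAD * 10
SMD = (0.36 - 0.12) * 104 * 0.51 * 10
SMD = 0.2400 * 104 * 0.51 * 10

127.2960 mm


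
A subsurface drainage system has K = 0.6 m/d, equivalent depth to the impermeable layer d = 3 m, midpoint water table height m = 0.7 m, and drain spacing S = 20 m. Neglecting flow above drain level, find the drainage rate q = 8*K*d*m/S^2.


q = 8*K*d*m/S^2
q = 8*0.6*3*0.7/20^2
q = 10.0800 / 400

0.0252 m/d


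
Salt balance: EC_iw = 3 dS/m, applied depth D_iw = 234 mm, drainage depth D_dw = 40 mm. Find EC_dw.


EC_dw = EC_iw * D_iw / D_dw
EC_dw = 3 * 234 / 40
EC_dw = 702 / 40

17.5500 dS/m


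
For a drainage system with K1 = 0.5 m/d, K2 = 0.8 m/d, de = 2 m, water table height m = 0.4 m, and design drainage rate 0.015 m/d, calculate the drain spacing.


S^2 = 8*K2*de*m/q + 4*K1*m^2/q
S^2 = 8*0.8*2*0.4/0.015 + 4*0.5*0.4^2/0.015
S = sqrt(362.6667)

19.0438 m


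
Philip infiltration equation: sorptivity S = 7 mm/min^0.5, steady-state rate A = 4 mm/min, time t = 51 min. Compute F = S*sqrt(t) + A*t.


F = S*sqrt(t) + A*t
F = 7*sqrt(51) + 4*51
F = 7*7.141428 + 204

253.9900 mm


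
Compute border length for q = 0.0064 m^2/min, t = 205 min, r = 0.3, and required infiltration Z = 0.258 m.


L = q*t/((1+r)*Z)
L = 0.0064*205/((1+0.3)*0.258)
L = 1.312/0.3354

3.9117 m


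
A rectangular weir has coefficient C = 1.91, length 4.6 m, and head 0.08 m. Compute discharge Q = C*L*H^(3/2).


Q = C * L * H^(3/2) = 1.91 * 4.6 * 0.08^1.5 = 1.91 * 4.6 * 0.022627

0.1988 m^3/s


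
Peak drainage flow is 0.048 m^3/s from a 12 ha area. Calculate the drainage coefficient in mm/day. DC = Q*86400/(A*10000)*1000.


DC = Q * 86400 / (A * 10000) * 1000
DC = 0.048 * 86400 / (12 * 10000) * 1000
DC = 4147200.0000 / 120000

34.5600 mm/day


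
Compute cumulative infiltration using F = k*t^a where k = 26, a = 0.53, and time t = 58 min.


F = k * t^a = 26 * 58^0.53
F = 26 * 8.602345

223.6610 mm


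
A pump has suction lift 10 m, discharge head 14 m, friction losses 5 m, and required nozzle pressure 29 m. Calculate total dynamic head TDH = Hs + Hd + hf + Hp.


TDH = Hs + Hd + hf + Hp = 10 + 14 + 5 + 29 = 58

58 m


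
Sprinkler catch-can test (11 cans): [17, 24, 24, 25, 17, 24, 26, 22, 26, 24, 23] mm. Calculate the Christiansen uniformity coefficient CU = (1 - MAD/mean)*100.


mean = 22.909091 mm
MAD = 2.314050 mm
CU = (1 - 2.314050/22.909091)*100

89.8990 %


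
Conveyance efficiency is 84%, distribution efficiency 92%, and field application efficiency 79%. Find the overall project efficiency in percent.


Ec = 0.84, Eb = 0.92, Ea = 0.79
E = 0.84 * 0.92 * 0.79 * 100 = 61.0512%

61.0512 %


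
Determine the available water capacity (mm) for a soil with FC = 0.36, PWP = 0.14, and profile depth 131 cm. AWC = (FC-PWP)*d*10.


AWC = (FC - PWP) * d * 10
AWC = (0.36 - 0.14) * 131 * 10
AWC = 0.2200 * 131 * 10

288.2000 mm


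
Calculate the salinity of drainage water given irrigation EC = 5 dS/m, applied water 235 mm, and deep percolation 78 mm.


EC_dw = EC_iw * D_iw / D_dw
EC_dw = 5 * 235 / 78
EC_dw = 1175 / 78

15.0641 dS/m


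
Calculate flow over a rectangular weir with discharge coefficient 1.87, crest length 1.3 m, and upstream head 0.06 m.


Q = C * L * H^(3/2) = 1.87 * 1.3 * 0.06^1.5 = 1.87 * 1.3 * 0.014697

0.0357 m^3/s


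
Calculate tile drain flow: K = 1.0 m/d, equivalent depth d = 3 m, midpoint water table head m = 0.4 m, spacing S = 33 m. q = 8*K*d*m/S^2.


q = 8*K*d*m/S^2
q = 8*1.0*3*0.4/33^2
q = 9.6000 / 1089

0.0088 m/d


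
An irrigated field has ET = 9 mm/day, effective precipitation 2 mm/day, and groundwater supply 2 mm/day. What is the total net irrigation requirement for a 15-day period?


Daily deficit = ET - Pe - GW = 9 - 2 - 2 = 5 mm/day
NIR = 5 * 15 = 75 mm

75.0000 mm


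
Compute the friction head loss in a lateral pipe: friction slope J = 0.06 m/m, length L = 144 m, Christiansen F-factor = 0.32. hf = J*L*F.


hf = J * L * F = 0.06 * 144 * 0.32 = 2.7648 m

2.7648 m


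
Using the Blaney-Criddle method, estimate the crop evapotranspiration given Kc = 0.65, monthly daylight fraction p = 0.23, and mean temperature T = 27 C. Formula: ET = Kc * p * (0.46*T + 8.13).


ET = Kc * p * (0.46*T + 8.13)
ET = 0.65 * 0.23 * (0.46*27 + 8.13)
ET = 0.65 * 0.23 * 20.5500

3.0722 mm/day


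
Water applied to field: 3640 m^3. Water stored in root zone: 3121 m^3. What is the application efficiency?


Ea = V_root / V_field * 100 = 3121 / 3640 * 100 = 85.7418%

85.7418 %


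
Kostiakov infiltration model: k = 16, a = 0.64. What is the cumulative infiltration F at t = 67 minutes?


F = k * t^a = 16 * 67^0.64
F = 16 * 14.746463

235.9434 mm


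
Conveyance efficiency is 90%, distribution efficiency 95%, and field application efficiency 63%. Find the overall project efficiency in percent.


Ec = 0.9, Eb = 0.95, Ea = 0.63
E = 0.9 * 0.95 * 0.63 * 100 = 53.8650%

53.8650 %


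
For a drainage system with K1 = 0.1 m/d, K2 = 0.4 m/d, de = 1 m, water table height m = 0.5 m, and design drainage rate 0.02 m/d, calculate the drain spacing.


S^2 = 8*K2*de*m/q + 4*K1*m^2/q
S^2 = 8*0.4*1*0.5/0.02 + 4*0.1*0.5^2/0.02
S = sqrt(85.0000)

9.2195 m


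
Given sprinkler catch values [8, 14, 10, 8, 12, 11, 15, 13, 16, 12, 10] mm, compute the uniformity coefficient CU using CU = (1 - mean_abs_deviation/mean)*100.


mean = 11.727273 mm
MAD = 2.115702 mm
CU = (1 - 2.115702/11.727273)*100

81.9591 %


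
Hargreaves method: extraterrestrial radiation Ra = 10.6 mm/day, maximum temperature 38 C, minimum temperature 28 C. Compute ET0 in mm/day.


Tmean = (Tmax + Tmin)/2 = (38 + 28)/2 = 33.0
ET0 = 0.0023 * 10.6 * (33.0 + 17.8) * sqrt(38 - 28)
ET0 = 0.0023 * 10.6 * 50.8 * 3.162278

3.9165 mm/day


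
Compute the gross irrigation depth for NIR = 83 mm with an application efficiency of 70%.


Ea = 70% = 0.7
GID = NIR / Ea = 83 / 0.7 = 118.5714 mm

118.5714 mm


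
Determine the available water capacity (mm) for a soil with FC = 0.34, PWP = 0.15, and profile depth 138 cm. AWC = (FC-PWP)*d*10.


AWC = (FC - PWP) * d * 10
AWC = (0.34 - 0.15) * 138 * 10
AWC = 0.1900 * 138 * 10

262.2000 mm


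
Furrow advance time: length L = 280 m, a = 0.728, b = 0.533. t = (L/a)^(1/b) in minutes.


t = (L/a)^(1/b)
t = (280/0.728)^(1/0.533)
t = 384.615385^(1/0.533)

70787.4383 min


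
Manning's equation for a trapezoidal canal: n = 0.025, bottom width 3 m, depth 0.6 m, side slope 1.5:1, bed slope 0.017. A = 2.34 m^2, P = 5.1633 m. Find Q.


R = A/P = 2.34/5.1633 = 0.453199
Q = (1/0.025) * 2.34 * 0.453199^(2/3) * 0.017^0.5

7.2004 m^3/s


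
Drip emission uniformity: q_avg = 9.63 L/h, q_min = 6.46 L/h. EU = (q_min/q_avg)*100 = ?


EU = (q_min/q_avg)*100 = (6.46/9.63)*100 = 67.0820%

67.0820 %


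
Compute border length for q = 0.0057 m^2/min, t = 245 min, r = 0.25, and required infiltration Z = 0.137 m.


L = q*t/((1+r)*Z)
L = 0.0057*245/((1+0.25)*0.137)
L = 1.3965/0.17125

8.1547 m


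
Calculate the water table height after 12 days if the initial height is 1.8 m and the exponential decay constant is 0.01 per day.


m = m0 * exp(-k*t)
m = 1.8 * exp(-0.01 * 12)
m = 1.8 * exp(-0.1200)

1.5965 m


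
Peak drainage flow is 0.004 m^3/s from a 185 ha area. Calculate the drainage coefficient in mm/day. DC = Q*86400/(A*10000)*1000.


DC = Q * 86400 / (A * 10000) * 1000
DC = 0.004 * 86400 / (185 * 10000) * 1000
DC = 345600.0000 / 1850000

0.1868 mm/day


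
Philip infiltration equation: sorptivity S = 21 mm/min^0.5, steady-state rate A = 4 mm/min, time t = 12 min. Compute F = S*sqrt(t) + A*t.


F = S*sqrt(t) + A*t
F = 21*sqrt(12) + 4*12
F = 21*3.464102 + 48

120.7461 mm


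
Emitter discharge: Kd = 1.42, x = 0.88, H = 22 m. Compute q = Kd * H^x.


q = Kd * H^x = 1.42 * 22^0.88 = 1.42 * 15.182104

21.5586 L/h


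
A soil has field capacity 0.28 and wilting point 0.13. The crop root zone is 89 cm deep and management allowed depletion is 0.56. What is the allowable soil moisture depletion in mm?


SMD = (FC - PWP) * d * MAD * 10
SMD = (0.28 - 0.13) * 89 * 0.56 * 10
SMD = 0.1500 * 89 * 0.56 * 10

74.7600 mm


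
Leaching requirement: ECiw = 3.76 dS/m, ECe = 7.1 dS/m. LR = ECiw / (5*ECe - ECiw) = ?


LR = ECiw / (5*ECe - ECiw)
LR = 3.76 / (5*7.1 - 3.76)
LR = 3.76 / 31.7400

0.1185


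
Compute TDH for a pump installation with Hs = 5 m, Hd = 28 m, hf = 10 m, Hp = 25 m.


TDH = Hs + Hd + hf + Hp = 5 + 28 + 10 + 25 = 68

68 m


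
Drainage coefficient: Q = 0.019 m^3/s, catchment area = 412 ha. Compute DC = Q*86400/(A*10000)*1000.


DC = Q * 86400 / (A * 10000) * 1000
DC = 0.019 * 86400 / (412 * 10000) * 1000
DC = 1641600.0000 / 4120000

0.3984 mm/day


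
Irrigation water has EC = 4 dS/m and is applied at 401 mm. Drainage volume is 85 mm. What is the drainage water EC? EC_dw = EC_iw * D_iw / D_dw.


EC_dw = EC_iw * D_iw / D_dw
EC_dw = 4 * 401 / 85
EC_dw = 1604 / 85

18.8706 dS/m


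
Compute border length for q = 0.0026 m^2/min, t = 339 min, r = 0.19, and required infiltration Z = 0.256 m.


L = q*t/((1+r)*Z)
L = 0.0026*339/((1+0.19)*0.256)
L = 0.8814/0.30464

2.8933 m


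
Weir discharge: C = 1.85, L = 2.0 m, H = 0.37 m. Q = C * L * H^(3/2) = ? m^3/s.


Q = C * L * H^(3/2) = 1.85 * 2.0 * 0.37^1.5 = 1.85 * 2.0 * 0.225062

0.8327 m^3/s


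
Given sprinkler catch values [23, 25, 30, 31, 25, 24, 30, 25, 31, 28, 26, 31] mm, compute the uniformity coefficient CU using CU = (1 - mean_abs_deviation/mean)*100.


mean = 27.416667 mm
MAD = 2.750000 mm
CU = (1 - 2.750000/27.416667)*100

89.9696 %


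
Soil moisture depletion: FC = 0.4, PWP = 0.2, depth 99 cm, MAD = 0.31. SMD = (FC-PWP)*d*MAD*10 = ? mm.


SMD = (FC - PWP) * d * MAD * 10
SMD = (0.4 - 0.2) * 99 * 0.31 * 10
SMD = 0.2000 * 99 * 0.31 * 10

61.3800 mm


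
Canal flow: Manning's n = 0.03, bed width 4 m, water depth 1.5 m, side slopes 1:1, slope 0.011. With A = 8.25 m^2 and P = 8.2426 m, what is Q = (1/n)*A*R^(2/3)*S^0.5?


R = A/P = 8.25/8.2426 = 1.000898
Q = (1/0.03) * 8.25 * 1.000898^(2/3) * 0.011^0.5

28.8595 m^3/s


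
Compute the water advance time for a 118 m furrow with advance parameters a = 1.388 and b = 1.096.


t = (L/a)^(1/b)
t = (118/1.388)^(1/1.096)
t = 85.014409^(1/1.096)

57.6084 min


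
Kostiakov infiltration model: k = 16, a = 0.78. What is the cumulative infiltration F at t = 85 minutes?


F = k * t^a = 16 * 85^0.78
F = 16 * 31.985030

511.7605 mm


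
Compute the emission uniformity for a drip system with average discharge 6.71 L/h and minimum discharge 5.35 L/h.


EU = (q_min/q_avg)*100 = (5.35/6.71)*100 = 79.7317%

79.7317 %


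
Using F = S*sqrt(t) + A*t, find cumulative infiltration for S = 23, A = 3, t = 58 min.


F = S*sqrt(t) + A*t
F = 23*sqrt(58) + 3*58
F = 23*7.615773 + 174

349.1628 mm


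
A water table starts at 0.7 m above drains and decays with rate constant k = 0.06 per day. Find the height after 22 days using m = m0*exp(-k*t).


m = m0 * exp(-k*t)
m = 0.7 * exp(-0.06 * 22)
m = 0.7 * exp(-1.3200)

0.1870 m


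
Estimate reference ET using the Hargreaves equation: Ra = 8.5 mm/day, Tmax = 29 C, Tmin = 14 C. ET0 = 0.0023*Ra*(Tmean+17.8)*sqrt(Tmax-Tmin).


Tmean = (Tmax + Tmin)/2 = (29 + 14)/2 = 21.5
ET0 = 0.0023 * 8.5 * (21.5 + 17.8) * sqrt(29 - 14)
ET0 = 0.0023 * 8.5 * 39.3 * 3.872983

2.9757 mm/day


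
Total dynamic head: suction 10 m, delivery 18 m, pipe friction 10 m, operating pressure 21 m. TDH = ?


TDH = Hs + Hd + hf + Hp = 10 + 18 + 10 + 21 = 59

59 m


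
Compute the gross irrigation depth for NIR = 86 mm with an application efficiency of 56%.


Ea = 56% = 0.56
GID = NIR / Ea = 86 / 0.56 = 153.5714 mm

153.5714 mm


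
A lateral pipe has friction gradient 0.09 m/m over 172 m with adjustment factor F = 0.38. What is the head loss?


hf = J * L * F = 0.09 * 172 * 0.38 = 5.8824 m

5.8824 m


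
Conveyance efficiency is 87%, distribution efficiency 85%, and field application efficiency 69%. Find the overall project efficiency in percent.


Ec = 0.87, Eb = 0.85, Ea = 0.69
E = 0.87 * 0.85 * 0.69 * 100 = 51.0255%

51.0255 %


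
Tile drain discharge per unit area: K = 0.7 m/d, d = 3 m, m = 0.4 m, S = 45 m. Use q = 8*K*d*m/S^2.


q = 8*K*d*m/S^2
q = 8*0.7*3*0.4/45^2
q = 6.7200 / 2025

0.0033 m/d


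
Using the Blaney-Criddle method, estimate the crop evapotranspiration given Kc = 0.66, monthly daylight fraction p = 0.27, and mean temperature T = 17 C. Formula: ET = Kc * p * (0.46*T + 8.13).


ET = Kc * p * (0.46*T + 8.13)
ET = 0.66 * 0.27 * (0.46*17 + 8.13)
ET = 0.66 * 0.27 * 15.9500

2.8423 mm/day


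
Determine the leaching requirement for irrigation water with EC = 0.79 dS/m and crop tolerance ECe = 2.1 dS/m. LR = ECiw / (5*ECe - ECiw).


LR = ECiw / (5*ECe - ECiw)
LR = 0.79 / (5*2.1 - 0.79)
LR = 0.79 / 9.7100

0.0814


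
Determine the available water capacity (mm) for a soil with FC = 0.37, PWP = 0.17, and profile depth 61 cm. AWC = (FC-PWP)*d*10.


AWC = (FC - PWP) * d * 10
AWC = (0.37 - 0.17) * 61 * 10
AWC = 0.2000 * 61 * 10

122.0000 mm


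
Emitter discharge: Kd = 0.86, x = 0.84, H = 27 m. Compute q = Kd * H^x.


q = Kd * H^x = 0.86 * 27^0.84 = 0.86 * 15.934761

13.7039 L/h


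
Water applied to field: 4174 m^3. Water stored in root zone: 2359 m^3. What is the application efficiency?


Ea = V_root / V_field * 100 = 2359 / 4174 * 100 = 56.5165%

56.5165 %


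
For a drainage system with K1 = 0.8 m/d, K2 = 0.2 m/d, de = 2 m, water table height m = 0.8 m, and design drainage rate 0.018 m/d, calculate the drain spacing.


S^2 = 8*K2*de*m/q + 4*K1*m^2/q
S^2 = 8*0.2*2*0.8/0.018 + 4*0.8*0.8^2/0.018
S = sqrt(256.0000)

16.0000 m


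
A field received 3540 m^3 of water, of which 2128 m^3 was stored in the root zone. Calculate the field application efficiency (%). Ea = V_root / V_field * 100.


Ea = V_root / V_field * 100 = 2128 / 3540 * 100 = 60.1130%

60.1130 %


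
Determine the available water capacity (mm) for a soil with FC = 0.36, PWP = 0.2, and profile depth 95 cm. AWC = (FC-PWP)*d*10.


AWC = (FC - PWP) * d * 10
AWC = (0.36 - 0.2) * 95 * 10
AWC = 0.1600 * 95 * 10

152.0000 mm


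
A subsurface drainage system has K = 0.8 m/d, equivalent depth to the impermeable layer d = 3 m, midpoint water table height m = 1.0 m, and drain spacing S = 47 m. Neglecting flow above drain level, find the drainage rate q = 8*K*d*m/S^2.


q = 8*K*d*m/S^2
q = 8*0.8*3*1.0/47^2
q = 19.2000 / 2209

0.0087 m/d


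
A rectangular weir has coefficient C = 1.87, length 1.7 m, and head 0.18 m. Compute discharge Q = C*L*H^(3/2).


Q = C * L * H^(3/2) = 1.87 * 1.7 * 0.18^1.5 = 1.87 * 1.7 * 0.076368

0.2428 m^3/s


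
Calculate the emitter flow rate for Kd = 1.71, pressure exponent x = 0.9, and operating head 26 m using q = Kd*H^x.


q = Kd * H^x = 1.71 * 26^0.9 = 1.71 * 18.770507

32.0976 L/h


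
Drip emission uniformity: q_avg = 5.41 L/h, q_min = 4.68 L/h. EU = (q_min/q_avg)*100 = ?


EU = (q_min/q_avg)*100 = (4.68/5.41)*100 = 86.5065%

86.5065 %


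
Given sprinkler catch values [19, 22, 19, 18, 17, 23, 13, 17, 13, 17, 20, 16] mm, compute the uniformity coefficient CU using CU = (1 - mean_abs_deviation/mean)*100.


mean = 17.833333 mm
MAD = 2.333333 mm
CU = (1 - 2.333333/17.833333)*100

86.9159 %


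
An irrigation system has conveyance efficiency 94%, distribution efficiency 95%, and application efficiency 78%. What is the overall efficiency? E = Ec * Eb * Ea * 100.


Ec = 0.94, Eb = 0.95, Ea = 0.78
E = 0.94 * 0.95 * 0.78 * 100 = 69.6540%

69.6540 %


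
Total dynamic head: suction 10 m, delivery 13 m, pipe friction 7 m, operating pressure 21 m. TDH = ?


TDH = Hs + Hd + hf + Hp = 10 + 13 + 7 + 21 = 51

51 m


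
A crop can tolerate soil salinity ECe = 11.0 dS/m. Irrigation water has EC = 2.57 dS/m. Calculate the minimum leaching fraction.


LR = ECiw / (5*ECe - ECiw)
LR = 2.57 / (5*11.0 - 2.57)
LR = 2.57 / 52.4300

0.0490


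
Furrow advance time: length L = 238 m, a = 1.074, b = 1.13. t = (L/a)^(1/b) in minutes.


t = (L/a)^(1/b)
t = (238/1.074)^(1/1.13)
t = 221.601490^(1/1.13)

119.0496 min


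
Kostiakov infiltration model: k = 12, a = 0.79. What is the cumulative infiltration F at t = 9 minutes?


F = k * t^a = 12 * 9^0.79
F = 12 * 5.673507

68.0821 mm


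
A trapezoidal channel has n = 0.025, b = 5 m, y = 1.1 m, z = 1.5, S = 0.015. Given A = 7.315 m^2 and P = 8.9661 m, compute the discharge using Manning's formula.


R = A/P = 7.315/8.9661 = 0.815851
Q = (1/0.025) * 7.315 * 0.815851^(2/3) * 0.015^0.5

31.2892 m^3/s


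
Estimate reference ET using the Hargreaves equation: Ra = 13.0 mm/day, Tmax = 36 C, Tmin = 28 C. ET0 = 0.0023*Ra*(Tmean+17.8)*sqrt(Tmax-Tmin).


Tmean = (Tmax + Tmin)/2 = (36 + 28)/2 = 32.0
ET0 = 0.0023 * 13.0 * (32.0 + 17.8) * sqrt(36 - 28)
ET0 = 0.0023 * 13.0 * 49.8 * 2.828427

4.2116 mm/day


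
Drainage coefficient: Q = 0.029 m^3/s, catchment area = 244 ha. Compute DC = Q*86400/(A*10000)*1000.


DC = Q * 86400 / (A * 10000) * 1000
DC = 0.029 * 86400 / (244 * 10000) * 1000
DC = 2505600.0000 / 2440000

1.0269 mm/day


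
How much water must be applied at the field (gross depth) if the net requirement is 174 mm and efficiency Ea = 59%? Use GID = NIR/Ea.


Ea = 59% = 0.59
GID = NIR / Ea = 174 / 0.59 = 294.9153 mm

294.9153 mm


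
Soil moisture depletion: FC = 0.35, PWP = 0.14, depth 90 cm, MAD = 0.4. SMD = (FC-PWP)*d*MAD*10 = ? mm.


SMD = (FC - PWP) * d * MAD * 10
SMD = (0.35 - 0.14) * 90 * 0.4 * 10
SMD = 0.2100 * 90 * 0.4 * 10

75.6000 mm


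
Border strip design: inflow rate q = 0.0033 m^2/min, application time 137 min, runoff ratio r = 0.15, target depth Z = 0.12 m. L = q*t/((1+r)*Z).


L = q*t/((1+r)*Z)
L = 0.0033*137/((1+0.15)*0.12)
L = 0.4521/0.138

3.2761 m


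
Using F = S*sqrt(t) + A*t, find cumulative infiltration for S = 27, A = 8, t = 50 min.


F = S*sqrt(t) + A*t
F = 27*sqrt(50) + 8*50
F = 27*7.071068 + 400

590.9188 mm


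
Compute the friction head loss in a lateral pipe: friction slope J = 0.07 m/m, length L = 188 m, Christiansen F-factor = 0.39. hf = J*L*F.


hf = J * L * F = 0.07 * 188 * 0.39 = 5.1324 m

5.1324 m


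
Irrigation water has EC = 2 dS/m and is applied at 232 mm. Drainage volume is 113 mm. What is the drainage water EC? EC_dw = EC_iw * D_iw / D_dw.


EC_dw = EC_iw * D_iw / D_dw
EC_dw = 2 * 232 / 113
EC_dw = 464 / 113

4.1062 dS/m


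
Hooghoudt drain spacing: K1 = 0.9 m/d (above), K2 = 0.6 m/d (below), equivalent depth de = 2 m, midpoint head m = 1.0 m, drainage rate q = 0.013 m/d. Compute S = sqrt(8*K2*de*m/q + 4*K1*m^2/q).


S^2 = 8*K2*de*m/q + 4*K1*m^2/q
S^2 = 8*0.6*2*1.0/0.013 + 4*0.9*1.0^2/0.013
S = sqrt(1015.3846)

31.8651 m


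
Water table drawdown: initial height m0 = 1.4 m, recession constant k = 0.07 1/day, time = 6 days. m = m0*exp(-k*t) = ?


m = m0 * exp(-k*t)
m = 1.4 * exp(-0.07 * 6)
m = 1.4 * exp(-0.4200)

0.9199 m


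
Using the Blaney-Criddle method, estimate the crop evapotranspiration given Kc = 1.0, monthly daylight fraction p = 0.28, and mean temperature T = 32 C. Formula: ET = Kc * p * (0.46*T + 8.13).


ET = Kc * p * (0.46*T + 8.13)
ET = 1.0 * 0.28 * (0.46*32 + 8.13)
ET = 1.0 * 0.28 * 22.8500

6.3980 mm/day


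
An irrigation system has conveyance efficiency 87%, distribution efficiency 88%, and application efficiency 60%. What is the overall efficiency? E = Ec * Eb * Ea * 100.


Ec = 0.87, Eb = 0.88, Ea = 0.6
E = 0.87 * 0.88 * 0.6 * 100 = 45.9360%

45.9360 %


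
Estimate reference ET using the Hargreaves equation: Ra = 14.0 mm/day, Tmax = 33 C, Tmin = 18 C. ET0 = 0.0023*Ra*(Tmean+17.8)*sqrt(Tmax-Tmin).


Tmean = (Tmax + Tmin)/2 = (33 + 18)/2 = 25.5
ET0 = 0.0023 * 14.0 * (25.5 + 17.8) * sqrt(33 - 18)
ET0 = 0.0023 * 14.0 * 43.3 * 3.872983

5.3999 mm/day


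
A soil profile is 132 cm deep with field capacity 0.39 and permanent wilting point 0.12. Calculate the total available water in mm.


AWC = (FC - PWP) * d * 10
AWC = (0.39 - 0.12) * 132 * 10
AWC = 0.2700 * 132 * 10

356.4000 mm


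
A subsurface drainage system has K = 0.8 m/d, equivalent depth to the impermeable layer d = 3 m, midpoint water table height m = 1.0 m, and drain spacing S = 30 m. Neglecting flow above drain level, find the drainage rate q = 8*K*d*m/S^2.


q = 8*K*d*m/S^2
q = 8*0.8*3*1.0/30^2
q = 19.2000 / 900

0.0213 m/d


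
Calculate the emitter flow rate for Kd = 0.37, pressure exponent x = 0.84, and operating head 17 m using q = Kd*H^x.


q = Kd * H^x = 0.37 * 17^0.84 = 0.37 * 10.803814

3.9974 L/h


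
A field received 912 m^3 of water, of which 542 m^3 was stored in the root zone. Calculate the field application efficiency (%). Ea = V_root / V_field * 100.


Ea = V_root / V_field * 100 = 542 / 912 * 100 = 59.4298%

59.4298 %


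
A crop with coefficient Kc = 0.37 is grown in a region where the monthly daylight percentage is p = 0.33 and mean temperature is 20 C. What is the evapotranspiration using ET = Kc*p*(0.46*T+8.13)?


ET = Kc * p * (0.46*T + 8.13)
ET = 0.37 * 0.33 * (0.46*20 + 8.13)
ET = 0.37 * 0.33 * 17.3300

2.1160 mm/day


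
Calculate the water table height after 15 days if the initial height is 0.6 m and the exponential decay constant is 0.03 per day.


m = m0 * exp(-k*t)
m = 0.6 * exp(-0.03 * 15)
m = 0.6 * exp(-0.4500)

0.3826 m


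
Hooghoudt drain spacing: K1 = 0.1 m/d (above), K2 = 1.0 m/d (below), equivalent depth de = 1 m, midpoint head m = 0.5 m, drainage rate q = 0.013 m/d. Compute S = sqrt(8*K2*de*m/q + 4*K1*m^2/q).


S^2 = 8*K2*de*m/q + 4*K1*m^2/q
S^2 = 8*1.0*1*0.5/0.013 + 4*0.1*0.5^2/0.013
S = sqrt(315.3846)

17.7591 m


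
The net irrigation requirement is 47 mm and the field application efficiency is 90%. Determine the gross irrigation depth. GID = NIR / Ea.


Ea = 90% = 0.9
GID = NIR / Ea = 47 / 0.9 = 52.2222 mm

52.2222 mm


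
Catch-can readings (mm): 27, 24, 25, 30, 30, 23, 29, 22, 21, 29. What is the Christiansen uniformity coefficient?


mean = 26.000000 mm
MAD = 3.000000 mm
CU = (1 - 3.000000/26.000000)*100

88.4615 %


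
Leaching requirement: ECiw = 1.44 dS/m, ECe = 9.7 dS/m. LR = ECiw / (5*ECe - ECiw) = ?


LR = ECiw / (5*ECe - ECiw)
LR = 1.44 / (5*9.7 - 1.44)
LR = 1.44 / 47.0600

0.0306


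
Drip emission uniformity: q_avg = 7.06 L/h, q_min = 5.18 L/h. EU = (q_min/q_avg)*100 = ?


EU = (q_min/q_avg)*100 = (5.18/7.06)*100 = 73.3711%

73.3711 %


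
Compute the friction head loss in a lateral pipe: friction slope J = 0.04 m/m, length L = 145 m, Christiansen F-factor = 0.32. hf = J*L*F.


hf = J * L * F = 0.04 * 145 * 0.32 = 1.8560 m

1.8560 m


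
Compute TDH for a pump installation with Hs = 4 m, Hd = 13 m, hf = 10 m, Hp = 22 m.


TDH = Hs + Hd + hf + Hp = 4 + 13 + 10 + 22 = 49

49 m


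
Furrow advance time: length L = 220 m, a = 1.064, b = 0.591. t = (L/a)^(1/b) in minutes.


t = (L/a)^(1/b)
t = (220/1.064)^(1/0.591)
t = 206.766917^(1/0.591)

8277.5849 min


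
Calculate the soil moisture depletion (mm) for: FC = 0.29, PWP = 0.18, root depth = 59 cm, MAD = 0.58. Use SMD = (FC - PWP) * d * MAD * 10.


SMD = (FC - PWP) * d * MAD * 10
SMD = (0.29 - 0.18) * 59 * 0.58 * 10
SMD = 0.1100 * 59 * 0.58 * 10

37.6420 mm


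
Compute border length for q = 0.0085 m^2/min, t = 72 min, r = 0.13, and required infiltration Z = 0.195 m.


L = q*t/((1+r)*Z)
L = 0.0085*72/((1+0.13)*0.195)
L = 0.612/0.22035

2.7774 m


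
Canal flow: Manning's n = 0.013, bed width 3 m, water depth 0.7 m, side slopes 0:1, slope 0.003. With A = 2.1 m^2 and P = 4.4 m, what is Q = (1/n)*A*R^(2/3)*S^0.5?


R = A/P = 2.1/4.4 = 0.477273
Q = (1/0.013) * 2.1 * 0.477273^(2/3) * 0.003^0.5

5.4036 m^3/s


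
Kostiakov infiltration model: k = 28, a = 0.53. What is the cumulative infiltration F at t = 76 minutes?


F = k * t^a = 28 * 76^0.53
F = 28 * 9.927301

277.9644 mm


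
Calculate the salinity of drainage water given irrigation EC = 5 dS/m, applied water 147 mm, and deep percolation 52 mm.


EC_dw = EC_iw * D_iw / D_dw
EC_dw = 5 * 147 / 52
EC_dw = 735 / 52

14.1346 dS/m


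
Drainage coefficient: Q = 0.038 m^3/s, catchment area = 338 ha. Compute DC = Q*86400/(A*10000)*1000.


DC = Q * 86400 / (A * 10000) * 1000
DC = 0.038 * 86400 / (338 * 10000) * 1000
DC = 3283200.0000 / 3380000

0.9714 mm/day


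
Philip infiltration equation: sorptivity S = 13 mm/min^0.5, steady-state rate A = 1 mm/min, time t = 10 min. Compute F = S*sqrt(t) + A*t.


F = S*sqrt(t) + A*t
F = 13*sqrt(10) + 1*10
F = 13*3.162278 + 10

51.1096 mm


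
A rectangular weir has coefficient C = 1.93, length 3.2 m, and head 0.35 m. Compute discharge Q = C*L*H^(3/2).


Q = C * L * H^(3/2) = 1.93 * 3.2 * 0.35^1.5 = 1.93 * 3.2 * 0.207063

1.2788 m^3/s


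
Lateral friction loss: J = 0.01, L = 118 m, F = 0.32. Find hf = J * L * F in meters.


hf = J * L * F = 0.01 * 118 * 0.32 = 0.3776 m

0.3776 m


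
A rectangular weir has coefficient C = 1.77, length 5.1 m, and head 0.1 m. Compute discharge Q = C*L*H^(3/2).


Q = C * L * H^(3/2) = 1.77 * 5.1 * 0.1^1.5 = 1.77 * 5.1 * 0.031623

0.2855 m^3/s


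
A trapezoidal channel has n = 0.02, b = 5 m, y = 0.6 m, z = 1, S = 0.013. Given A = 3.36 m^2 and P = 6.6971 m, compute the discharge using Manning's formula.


R = A/P = 3.36/6.6971 = 0.501710
Q = (1/0.02) * 3.36 * 0.501710^(2/3) * 0.013^0.5

12.0944 m^3/s


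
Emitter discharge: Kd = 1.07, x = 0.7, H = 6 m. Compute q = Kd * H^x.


q = Kd * H^x = 1.07 * 6^0.7 = 1.07 * 3.505144

3.7505 L/h


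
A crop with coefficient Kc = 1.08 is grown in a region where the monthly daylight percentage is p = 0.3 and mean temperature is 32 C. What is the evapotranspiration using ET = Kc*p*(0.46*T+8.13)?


ET = Kc * p * (0.46*T + 8.13)
ET = 1.08 * 0.3 * (0.46*32 + 8.13)
ET = 1.08 * 0.3 * 22.8500

7.4034 mm/day


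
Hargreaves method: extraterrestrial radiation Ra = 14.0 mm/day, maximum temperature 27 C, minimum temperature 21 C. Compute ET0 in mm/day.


Tmean = (Tmax + Tmin)/2 = (27 + 21)/2 = 24.0
ET0 = 0.0023 * 14.0 * (24.0 + 17.8) * sqrt(27 - 21)
ET0 = 0.0023 * 14.0 * 41.8 * 2.449490

3.2969 mm/day


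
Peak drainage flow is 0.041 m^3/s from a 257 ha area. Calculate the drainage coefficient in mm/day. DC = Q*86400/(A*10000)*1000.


DC = Q * 86400 / (A * 10000) * 1000
DC = 0.041 * 86400 / (257 * 10000) * 1000
DC = 3542400.0000 / 2570000

1.3784 mm/day


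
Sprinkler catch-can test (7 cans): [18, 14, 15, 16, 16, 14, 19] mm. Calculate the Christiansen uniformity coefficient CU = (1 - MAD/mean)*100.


mean = 16.000000 mm
MAD = 1.428571 mm
CU = (1 - 1.428571/16.000000)*100

91.0714 %


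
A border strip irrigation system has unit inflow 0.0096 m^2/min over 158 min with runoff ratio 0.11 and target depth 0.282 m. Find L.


L = q*t/((1+r)*Z)
L = 0.0096*158/((1+0.11)*0.282)
L = 1.5168/0.31302

4.8457 m


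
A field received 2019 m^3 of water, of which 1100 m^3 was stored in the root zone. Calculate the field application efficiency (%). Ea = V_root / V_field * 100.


Ea = V_root / V_field * 100 = 1100 / 2019 * 100 = 54.4824%

54.4824 %


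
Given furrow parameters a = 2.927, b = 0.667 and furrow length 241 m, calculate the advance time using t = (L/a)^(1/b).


t = (L/a)^(1/b)
t = (241/2.927)^(1/0.667)
t = 82.336864^(1/0.667)

744.6557 min


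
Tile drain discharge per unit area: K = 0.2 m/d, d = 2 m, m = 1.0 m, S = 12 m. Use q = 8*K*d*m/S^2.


q = 8*K*d*m/S^2
q = 8*0.2*2*1.0/12^2
q = 3.2000 / 144

0.0222 m/d


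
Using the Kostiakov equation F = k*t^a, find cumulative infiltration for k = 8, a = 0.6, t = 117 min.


F = k * t^a = 8 * 117^0.6
F = 8 * 17.414520

139.3162 mm


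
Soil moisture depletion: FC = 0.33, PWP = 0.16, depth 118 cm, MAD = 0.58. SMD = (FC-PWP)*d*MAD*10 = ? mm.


SMD = (FC - PWP) * d * MAD * 10
SMD = (0.33 - 0.16) * 118 * 0.58 * 10
SMD = 0.1700 * 118 * 0.58 * 10

116.3480 mm


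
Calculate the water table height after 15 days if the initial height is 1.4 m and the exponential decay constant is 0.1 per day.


m = m0 * exp(-k*t)
m = 1.4 * exp(-0.1 * 15)
m = 1.4 * exp(-1.5000)

0.3124 m


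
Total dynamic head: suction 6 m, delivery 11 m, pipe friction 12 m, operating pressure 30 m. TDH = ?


TDH = Hs + Hd + hf + Hp = 6 + 11 + 12 + 30 = 59

59 m


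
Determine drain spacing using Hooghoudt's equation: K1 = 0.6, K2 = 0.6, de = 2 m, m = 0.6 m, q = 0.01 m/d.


S^2 = 8*K2*de*m/q + 4*K1*m^2/q
S^2 = 8*0.6*2*0.6/0.01 + 4*0.6*0.6^2/0.01
S = sqrt(662.4000)

25.7371 m


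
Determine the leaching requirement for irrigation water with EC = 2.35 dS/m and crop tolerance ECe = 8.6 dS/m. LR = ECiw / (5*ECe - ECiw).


LR = ECiw / (5*ECe - ECiw)
LR = 2.35 / (5*8.6 - 2.35)
LR = 2.35 / 40.6500

0.0578


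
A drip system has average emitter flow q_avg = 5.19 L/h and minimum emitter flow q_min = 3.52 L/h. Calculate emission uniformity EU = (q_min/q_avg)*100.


EU = (q_min/q_avg)*100 = (3.52/5.19)*100 = 67.8227%

67.8227 %


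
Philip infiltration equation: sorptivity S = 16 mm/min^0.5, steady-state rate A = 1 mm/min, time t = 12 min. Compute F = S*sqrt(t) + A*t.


F = S*sqrt(t) + A*t
F = 16*sqrt(12) + 1*12
F = 16*3.464102 + 12

67.4256 mm


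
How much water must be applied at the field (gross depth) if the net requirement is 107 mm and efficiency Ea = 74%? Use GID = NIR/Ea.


Ea = 74% = 0.74
GID = NIR / Ea = 107 / 0.74 = 144.5946 mm

144.5946 mm


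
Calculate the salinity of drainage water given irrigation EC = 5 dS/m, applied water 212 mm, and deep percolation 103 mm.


EC_dw = EC_iw * D_iw / D_dw
EC_dw = 5 * 212 / 103
EC_dw = 1060 / 103

10.2913 dS/m


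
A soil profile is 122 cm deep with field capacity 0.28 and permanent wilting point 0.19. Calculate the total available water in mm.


AWC = (FC - PWP) * d * 10
AWC = (0.28 - 0.19) * 122 * 10
AWC = 0.0900 * 122 * 10

109.8000 mm


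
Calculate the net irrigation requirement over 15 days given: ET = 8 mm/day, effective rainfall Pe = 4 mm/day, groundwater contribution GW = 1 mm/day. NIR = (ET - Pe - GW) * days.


Daily deficit = ET - Pe - GW = 8 - 4 - 1 = 3 mm/day
NIR = 3 * 15 = 45 mm

45.0000 mm


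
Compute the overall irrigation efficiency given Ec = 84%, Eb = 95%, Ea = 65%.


Ec = 0.84, Eb = 0.95, Ea = 0.65
E = 0.84 * 0.95 * 0.65 * 100 = 51.8700%

51.8700 %


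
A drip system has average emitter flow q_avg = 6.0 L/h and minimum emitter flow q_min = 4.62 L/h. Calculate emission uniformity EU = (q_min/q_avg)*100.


EU = (q_min/q_avg)*100 = (4.62/6.0)*100 = 77.0000%

77.0000 %


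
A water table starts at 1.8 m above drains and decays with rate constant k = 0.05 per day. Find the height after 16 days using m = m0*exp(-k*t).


m = m0 * exp(-k*t)
m = 1.8 * exp(-0.05 * 16)
m = 1.8 * exp(-0.8000)

0.8088 m


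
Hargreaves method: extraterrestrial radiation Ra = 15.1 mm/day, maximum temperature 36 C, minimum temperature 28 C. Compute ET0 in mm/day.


Tmean = (Tmax + Tmin)/2 = (36 + 28)/2 = 32.0
ET0 = 0.0023 * 15.1 * (32.0 + 17.8) * sqrt(36 - 28)
ET0 = 0.0023 * 15.1 * 49.8 * 2.828427

4.8919 mm/day


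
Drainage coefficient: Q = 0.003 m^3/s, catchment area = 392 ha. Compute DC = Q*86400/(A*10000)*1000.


DC = Q * 86400 / (A * 10000) * 1000
DC = 0.003 * 86400 / (392 * 10000) * 1000
DC = 259200.0000 / 3920000

0.0661 mm/day


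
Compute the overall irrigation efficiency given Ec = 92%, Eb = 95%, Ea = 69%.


Ec = 0.92, Eb = 0.95, Ea = 0.69
E = 0.92 * 0.95 * 0.69 * 100 = 60.3060%

60.3060 %


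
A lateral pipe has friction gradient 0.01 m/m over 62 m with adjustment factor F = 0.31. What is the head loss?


hf = J * L * F = 0.01 * 62 * 0.31 = 0.1922 m

0.1922 m


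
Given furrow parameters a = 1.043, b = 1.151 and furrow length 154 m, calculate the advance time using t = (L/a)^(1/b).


t = (L/a)^(1/b)
t = (154/1.043)^(1/1.151)
t = 147.651007^(1/1.151)

76.6750 min


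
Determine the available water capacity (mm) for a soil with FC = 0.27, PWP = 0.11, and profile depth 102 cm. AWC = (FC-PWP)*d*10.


AWC = (FC - PWP) * d * 10
AWC = (0.27 - 0.11) * 102 * 10
AWC = 0.1600 * 102 * 10

163.2000 mm


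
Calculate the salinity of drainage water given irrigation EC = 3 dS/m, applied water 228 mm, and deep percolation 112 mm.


EC_dw = EC_iw * D_iw / D_dw
EC_dw = 3 * 228 / 112
EC_dw = 684 / 112

6.1071 dS/m


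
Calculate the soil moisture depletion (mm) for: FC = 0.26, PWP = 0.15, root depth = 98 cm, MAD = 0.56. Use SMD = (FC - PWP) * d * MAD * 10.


SMD = (FC - PWP) * d * MAD * 10
SMD = (0.26 - 0.15) * 98 * 0.56 * 10
SMD = 0.1100 * 98 * 0.56 * 10

60.3680 mm
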